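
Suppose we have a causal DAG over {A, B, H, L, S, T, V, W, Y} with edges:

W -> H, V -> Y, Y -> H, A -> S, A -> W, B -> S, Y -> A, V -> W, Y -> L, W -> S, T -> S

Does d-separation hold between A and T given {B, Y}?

There are 4 undirected paths between A and T; checking each against the conditioning set {B, Y}:
Path 1: A ← Y → H ← W → S ← T
  Y is a fork here and Y is conditioned on, so the path is blocked at Y.
Path 2: A ← Y ← V → W → S ← T
  Y is a chain here and Y is conditioned on, so the path is blocked at Y.
Path 3: A → S ← T
  S is a collider here and neither S nor any of its descendants is conditioned on, so the collider stays closed — the path is blocked at S.
Path 4: A → W → S ← T
  S is a collider here and neither S nor any of its descendants is conditioned on, so the collider stays closed — the path is blocked at S.
Every path is blocked, so A and T are d-separated given {B, Y}.

Yes — A and T are d-separated given {B, Y}.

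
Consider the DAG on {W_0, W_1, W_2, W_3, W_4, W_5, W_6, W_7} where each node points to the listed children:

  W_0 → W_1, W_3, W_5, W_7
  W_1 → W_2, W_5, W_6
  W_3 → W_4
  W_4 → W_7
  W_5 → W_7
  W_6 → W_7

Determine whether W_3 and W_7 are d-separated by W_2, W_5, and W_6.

Enumerating the 6 paths from W_3 to W_7 and testing each for blocking by {W_2, W_5, W_6}:
Path 1: W_3 ← W_0 → W_7
  W_0 is a fork and W_0 is not conditioned on — no node blocks this path, so it is active.
Path 2: W_3 ← W_0 → W_5 → W_7
  W_5 is a chain here and W_5 is conditioned on, so the path is blocked at W_5.
Path 3: W_3 ← W_0 → W_5 ← W_1 → W_6 → W_7
  W_6 is a chain here and W_6 is conditioned on, so the path is blocked at W_6.
Path 4: W_3 ← W_0 → W_1 → W_5 → W_7
  W_5 is a chain here and W_5 is conditioned on, so the path is blocked at W_5.
Path 5: W_3 ← W_0 → W_1 → W_6 → W_7
  W_6 is a chain here and W_6 is conditioned on, so the path is blocked at W_6.
Path 6: W_3 → W_4 → W_7
  W_4 is a chain and W_4 is not conditioned on — no node blocks this path, so it is active.
Since the path W_3 ← W_0 → W_7 is active, W_3 and W_7 are not d-separated given {W_2, W_5, W_6}.

No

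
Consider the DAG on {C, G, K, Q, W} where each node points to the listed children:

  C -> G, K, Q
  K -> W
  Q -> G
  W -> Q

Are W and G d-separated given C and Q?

There are 4 undirected paths between W and G; checking each against the conditioning set {C, Q}:
Path 1: W ← K ← C → G
  C is a fork here and C is conditioned on, so the path is blocked at C.
Path 2: W ← K ← C → Q → G
  C is a fork here and C is conditioned on, so the path is blocked at C.
Path 3: W → Q → G
  Q is a chain here and Q is conditioned on, so the path is blocked at Q.
Path 4: W → Q ← C → G
  C is a fork here and C is conditioned on, so the path is blocked at C.
All paths are blocked; W ⊥ G | {C, Q} holds.

Yes — W and G are d-separated given {C, Q}.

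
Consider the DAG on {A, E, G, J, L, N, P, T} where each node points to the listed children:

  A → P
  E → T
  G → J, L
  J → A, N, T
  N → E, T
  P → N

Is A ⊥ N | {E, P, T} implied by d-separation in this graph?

No

There are 4 undirected paths between A and N; checking each against the conditioning set {E, P, T}:
  1. A → P → N — P:chain[blocks] ⇒ blocked
  2. A ← J → T ← N — J:fork[open]; T:collider[open] ⇒ active
  3. A ← J → T ← E ← N — J:fork[open]; T:collider[open]; E:chain[blocks] ⇒ blocked
  4. A ← J → N — J:fork[open] ⇒ active
Because an active path exists, A and N are not d-separated.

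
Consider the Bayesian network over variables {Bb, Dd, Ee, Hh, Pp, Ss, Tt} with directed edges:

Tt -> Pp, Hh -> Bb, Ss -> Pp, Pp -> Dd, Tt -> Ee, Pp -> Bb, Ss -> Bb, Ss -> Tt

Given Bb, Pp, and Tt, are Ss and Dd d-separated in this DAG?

We examine all 3 paths between Ss and Dd:
  1. Ss → Tt → Pp → Dd — Tt:chain[blocks]; Pp:chain[blocks] ⇒ blocked
  2. Ss → Pp → Dd — Pp:chain[blocks] ⇒ blocked
  3. Ss → Bb ← Pp → Dd — Bb:collider[open]; Pp:fork[blocks] ⇒ blocked
Every path is blocked, so Ss and Dd are d-separated given {Bb, Pp, Tt}.

Yes — Ss and Dd are d-separated given {Bb, Pp, Tt}.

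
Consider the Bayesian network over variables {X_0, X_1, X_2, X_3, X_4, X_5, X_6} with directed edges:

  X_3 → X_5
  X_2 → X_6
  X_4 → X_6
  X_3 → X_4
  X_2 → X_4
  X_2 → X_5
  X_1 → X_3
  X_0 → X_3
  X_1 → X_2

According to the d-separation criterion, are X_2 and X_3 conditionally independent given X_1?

4 paths connect X_2 and X_3; each must be blocked for d-separation to hold:
Path 1: X_2 → X_4 ← X_3
  X_4 is a collider here and neither X_4 nor any of its descendants is conditioned on, so the collider stays closed — the path is blocked at X_4.
Path 2: X_2 → X_6 ← X_4 ← X_3
  X_6 is a collider here and neither X_6 nor any of its descendants is conditioned on, so the collider stays closed — the path is blocked at X_6.
Path 3: X_2 → X_5 ← X_3
  X_5 is a collider here and neither X_5 nor any of its descendants is conditioned on, so the collider stays closed — the path is blocked at X_5.
Path 4: X_2 ← X_1 → X_3
  X_1 is a fork here and X_1 is conditioned on, so the path is blocked at X_1.
All paths are blocked; X_2 ⊥ X_3 | {X_1} holds.

Yes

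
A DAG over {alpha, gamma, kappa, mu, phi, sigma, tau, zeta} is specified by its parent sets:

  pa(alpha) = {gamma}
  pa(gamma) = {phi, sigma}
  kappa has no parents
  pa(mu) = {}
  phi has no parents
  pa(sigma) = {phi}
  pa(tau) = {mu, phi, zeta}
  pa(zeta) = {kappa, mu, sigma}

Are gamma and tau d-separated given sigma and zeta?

6 paths connect gamma and tau; each must be blocked for d-separation to hold:
  1. gamma ← sigma → zeta ← mu → tau — sigma:fork[blocks]; zeta:collider[open]; mu:fork[open] ⇒ blocked
  2. gamma ← sigma → zeta → tau — sigma:fork[blocks]; zeta:chain[blocks] ⇒ blocked
  3. gamma ← sigma ← phi → tau — sigma:chain[blocks]; phi:fork[open] ⇒ blocked
  4. gamma ← phi → tau — phi:fork[open] ⇒ active
  5. gamma ← phi → sigma → zeta ← mu → tau — phi:fork[open]; sigma:chain[blocks]; zeta:collider[open]; mu:fork[open] ⇒ blocked
  6. gamma ← phi → sigma → zeta → tau — phi:fork[open]; sigma:chain[blocks]; zeta:chain[blocks] ⇒ blocked
At least one path is unblocked, so d-separation fails.

No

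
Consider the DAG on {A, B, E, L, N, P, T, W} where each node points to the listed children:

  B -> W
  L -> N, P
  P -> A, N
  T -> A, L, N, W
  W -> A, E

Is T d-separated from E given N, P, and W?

We examine all 6 paths between T and E:
Path 1: T → W → E
  W is a chain here and W is conditioned on, so the path is blocked at W.
Path 2: T → N ← P → A ← W → E
  P is a fork here and P is conditioned on, so the path is blocked at P.
Path 3: T → N ← L → P → A ← W → E
  P is a chain here and P is conditioned on, so the path is blocked at P.
Path 4: T → A ← W → E
  A is a collider here and neither A nor any of its descendants is conditioned on, so the collider stays closed — the path is blocked at A.
Path 5: T → L → P → A ← W → E
  P is a chain here and P is conditioned on, so the path is blocked at P.
Path 6: T → L → N ← P → A ← W → E
  P is a fork here and P is conditioned on, so the path is blocked at P.
Since every path is blocked, d-separation holds.

Yes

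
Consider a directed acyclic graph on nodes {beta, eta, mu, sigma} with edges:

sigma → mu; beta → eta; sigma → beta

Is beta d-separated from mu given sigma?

Yes — beta and mu are d-separated given {sigma}.

The only undirected path from beta to mu is:
Path 1: beta ← sigma → mu
  sigma is a fork here and sigma is conditioned on, so the path is blocked at sigma.
All paths are blocked; beta ⊥ mu | {sigma} holds.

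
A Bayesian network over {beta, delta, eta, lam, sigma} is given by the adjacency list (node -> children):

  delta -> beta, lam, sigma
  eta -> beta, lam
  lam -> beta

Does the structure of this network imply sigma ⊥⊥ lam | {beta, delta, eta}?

There are 3 undirected paths between sigma and lam; checking each against the conditioning set {beta, delta, eta}:
  1. sigma ← delta → lam — delta:fork[blocks] ⇒ blocked
  2. sigma ← delta → beta ← lam — delta:fork[blocks]; beta:collider[open] ⇒ blocked
  3. sigma ← delta → beta ← eta → lam — delta:fork[blocks]; beta:collider[open]; eta:fork[blocks] ⇒ blocked
Since every path is blocked, d-separation holds.

Yes — sigma and lam are d-separated given {beta, delta, eta}.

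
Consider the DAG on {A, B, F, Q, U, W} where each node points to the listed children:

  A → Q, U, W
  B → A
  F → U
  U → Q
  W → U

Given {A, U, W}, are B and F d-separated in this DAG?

We examine all 3 paths between B and F:
Path 1: B → A → Q ← U ← F
  A is a chain here and A is conditioned on, so the path is blocked at A.
Path 2: B → A → U ← F
  A is a chain here and A is conditioned on, so the path is blocked at A.
Path 3: B → A → W → U ← F
  A is a chain here and A is conditioned on, so the path is blocked at A.
Since every path is blocked, d-separation holds.

Yes — B and F are d-separated given {A, U, W}.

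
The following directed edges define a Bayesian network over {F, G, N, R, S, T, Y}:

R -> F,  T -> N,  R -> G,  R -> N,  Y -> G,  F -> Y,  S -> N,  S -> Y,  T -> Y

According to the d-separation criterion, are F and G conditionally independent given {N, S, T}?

We examine all 6 paths between F and G:
  1. F ← R → G — R:fork[open] ⇒ active
  2. F ← R → N ← S → Y → G — R:fork[open]; N:collider[open]; S:fork[blocks]; Y:chain[open] ⇒ blocked
  3. F ← R → N ← T → Y → G — R:fork[open]; N:collider[open]; T:fork[blocks]; Y:chain[open] ⇒ blocked
  4. F → Y → G — Y:chain[open] ⇒ active
  5. F → Y ← S → N ← R → G — Y:collider[blocks]; S:fork[blocks]; N:collider[open]; R:fork[open] ⇒ blocked
  6. F → Y ← T → N ← R → G — Y:collider[blocks]; T:fork[blocks]; N:collider[open]; R:fork[open] ⇒ blocked
Since the path F ← R → G is active, F and G are not d-separated given {N, S, T}.

No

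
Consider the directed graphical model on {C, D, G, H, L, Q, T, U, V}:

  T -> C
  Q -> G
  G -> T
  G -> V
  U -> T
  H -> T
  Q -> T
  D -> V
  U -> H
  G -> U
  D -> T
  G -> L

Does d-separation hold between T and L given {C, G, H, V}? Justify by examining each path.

Yes — T and L are d-separated given {C, G, H, V}.

5 paths connect T and L; each must be blocked for d-separation to hold:
Path 1: T ← H ← U ← G → L
  H is a chain here and H is conditioned on, so the path is blocked at H.
Path 2: T ← U ← G → L
  G is a fork here and G is conditioned on, so the path is blocked at G.
Path 3: T ← Q → G → L
  G is a chain here and G is conditioned on, so the path is blocked at G.
Path 4: T ← G → L
  G is a fork here and G is conditioned on, so the path is blocked at G.
Path 5: T ← D → V ← G → L
  G is a fork here and G is conditioned on, so the path is blocked at G.
Since every path is blocked, d-separation holds.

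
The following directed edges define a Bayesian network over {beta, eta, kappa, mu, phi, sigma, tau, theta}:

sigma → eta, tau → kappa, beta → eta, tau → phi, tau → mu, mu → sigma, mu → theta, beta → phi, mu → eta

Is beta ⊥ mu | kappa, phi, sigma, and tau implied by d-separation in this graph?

Yes

3 paths connect beta and mu; each must be blocked for d-separation to hold:
Path 1: beta → phi ← tau → mu
  tau is a fork here and tau is conditioned on, so the path is blocked at tau.
Path 2: beta → eta ← mu
  eta is a collider here and neither eta nor any of its descendants is conditioned on, so the collider stays closed — the path is blocked at eta.
Path 3: beta → eta ← sigma ← mu
  eta is a collider here and neither eta nor any of its descendants is conditioned on, so the collider stays closed — the path is blocked at eta.
Every path is blocked, so beta and mu are d-separated given {kappa, phi, sigma, tau}.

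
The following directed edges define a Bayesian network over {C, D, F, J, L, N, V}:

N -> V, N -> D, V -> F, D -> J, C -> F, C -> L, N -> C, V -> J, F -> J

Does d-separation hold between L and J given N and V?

Enumerating the 6 paths from L to J and testing each for blocking by {N, V}:
Path 1: L ← C → F ← V → J
  F is a collider here and neither F nor any of its descendants is conditioned on, so the collider stays closed — the path is blocked at F.
Path 2: L ← C → F ← V ← N → D → J
  F is a collider here and neither F nor any of its descendants is conditioned on, so the collider stays closed — the path is blocked at F.
Path 3: L ← C → F → J
  C is a fork and C is not conditioned on; F is a chain and F is not conditioned on — no node blocks this path, so it is active.
Path 4: L ← C ← N → V → J
  N is a fork here and N is conditioned on, so the path is blocked at N.
Path 5: L ← C ← N → V → F → J
  N is a fork here and N is conditioned on, so the path is blocked at N.
Path 6: L ← C ← N → D → J
  N is a fork here and N is conditioned on, so the path is blocked at N.
Because an active path exists, L and J are not d-separated.

No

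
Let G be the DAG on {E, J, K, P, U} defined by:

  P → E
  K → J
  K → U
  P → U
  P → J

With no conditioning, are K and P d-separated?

Yes — K and P are d-separated given ∅.

Enumerating the 2 paths from K to P and testing each for blocking by ∅:
Path 1: K → U ← P
  U is a collider here and neither U nor any of its descendants is conditioned on, so the collider stays closed — the path is blocked at U.
Path 2: K → J ← P
  J is a collider here and neither J nor any of its descendants is conditioned on, so the collider stays closed — the path is blocked at J.
Since every path is blocked, d-separation holds.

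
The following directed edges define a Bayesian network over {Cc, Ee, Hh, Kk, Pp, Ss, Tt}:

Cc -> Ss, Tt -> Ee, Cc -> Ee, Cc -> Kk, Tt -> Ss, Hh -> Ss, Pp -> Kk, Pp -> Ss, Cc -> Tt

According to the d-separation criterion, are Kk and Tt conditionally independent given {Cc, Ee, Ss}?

There are 6 undirected paths between Kk and Tt; checking each against the conditioning set {Cc, Ee, Ss}:
Path 1: Kk ← Cc → Tt
  Cc is a fork here and Cc is conditioned on, so the path is blocked at Cc.
Path 2: Kk ← Cc → Ss ← Tt
  Cc is a fork here and Cc is conditioned on, so the path is blocked at Cc.
Path 3: Kk ← Cc → Ee ← Tt
  Cc is a fork here and Cc is conditioned on, so the path is blocked at Cc.
Path 4: Kk ← Pp → Ss ← Tt
  Pp is a fork and Pp is not conditioned on; Ss is a collider and Ss is conditioned on, which opens it — no node blocks this path, so it is active.
Path 5: Kk ← Pp → Ss ← Cc → Tt
  Cc is a fork here and Cc is conditioned on, so the path is blocked at Cc.
Path 6: Kk ← Pp → Ss ← Cc → Ee ← Tt
  Cc is a fork here and Cc is conditioned on, so the path is blocked at Cc.
Since the path Kk ← Pp → Ss ← Tt is active, Kk and Tt are not d-separated given {Cc, Ee, Ss}.

No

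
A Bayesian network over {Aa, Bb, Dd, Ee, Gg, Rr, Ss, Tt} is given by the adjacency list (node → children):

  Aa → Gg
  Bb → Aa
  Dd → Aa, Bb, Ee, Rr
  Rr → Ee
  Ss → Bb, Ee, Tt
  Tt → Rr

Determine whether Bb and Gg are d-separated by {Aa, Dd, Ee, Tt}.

Yes

Enumerating the 6 paths from Bb to Gg and testing each for blocking by {Aa, Dd, Ee, Tt}:
Path 1: Bb → Aa → Gg
  Aa is a chain here and Aa is conditioned on, so the path is blocked at Aa.
Path 2: Bb ← Dd → Aa → Gg
  Dd is a fork here and Dd is conditioned on, so the path is blocked at Dd.
Path 3: Bb ← Ss → Ee ← Dd → Aa → Gg
  Dd is a fork here and Dd is conditioned on, so the path is blocked at Dd.
Path 4: Bb ← Ss → Ee ← Rr ← Dd → Aa → Gg
  Dd is a fork here and Dd is conditioned on, so the path is blocked at Dd.
Path 5: Bb ← Ss → Tt → Rr ← Dd → Aa → Gg
  Tt is a chain here and Tt is conditioned on, so the path is blocked at Tt.
Path 6: Bb ← Ss → Tt → Rr → Ee ← Dd → Aa → Gg
  Tt is a chain here and Tt is conditioned on, so the path is blocked at Tt.
Since every path is blocked, d-separation holds.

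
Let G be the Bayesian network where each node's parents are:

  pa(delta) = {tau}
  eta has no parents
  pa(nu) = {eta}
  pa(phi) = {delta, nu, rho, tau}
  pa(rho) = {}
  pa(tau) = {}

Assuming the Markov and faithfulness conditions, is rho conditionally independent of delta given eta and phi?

No

There are 2 undirected paths between rho and delta; checking each against the conditioning set {eta, phi}:
Path 1: rho → phi ← delta
  phi is a collider and phi is conditioned on, which opens it — no node blocks this path, so it is active.
Path 2: rho → phi ← tau → delta
  phi is a collider and phi is conditioned on, which opens it; tau is a fork and tau is not conditioned on — no node blocks this path, so it is active.
Since the path rho → phi ← delta is active, rho and delta are not d-separated given {eta, phi}.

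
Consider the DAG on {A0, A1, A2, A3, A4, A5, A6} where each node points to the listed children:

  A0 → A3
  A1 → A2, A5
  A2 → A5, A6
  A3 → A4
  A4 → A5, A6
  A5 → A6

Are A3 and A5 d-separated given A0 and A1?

There are 4 undirected paths between A3 and A5; checking each against the conditioning set {A0, A1}:
  1. A3 → A4 → A6 ← A2 ← A1 → A5 — A4:chain[open]; A6:collider[blocks]; A2:chain[open]; A1:fork[blocks] ⇒ blocked
  2. A3 → A4 → A6 ← A2 → A5 — A4:chain[open]; A6:collider[blocks]; A2:fork[open] ⇒ blocked
  3. A3 → A4 → A6 ← A5 — A4:chain[open]; A6:collider[blocks] ⇒ blocked
  4. A3 → A4 → A5 — A4:chain[open] ⇒ active
At least one path is unblocked, so d-separation fails.

No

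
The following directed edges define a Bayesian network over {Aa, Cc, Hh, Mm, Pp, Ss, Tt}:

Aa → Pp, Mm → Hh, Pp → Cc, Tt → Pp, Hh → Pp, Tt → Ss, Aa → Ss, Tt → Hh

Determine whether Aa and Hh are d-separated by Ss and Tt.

Yes

There are 4 undirected paths between Aa and Hh; checking each against the conditioning set {Ss, Tt}:
  1. Aa → Ss ← Tt → Hh — Ss:collider[open]; Tt:fork[blocks] ⇒ blocked
  2. Aa → Ss ← Tt → Pp ← Hh — Ss:collider[open]; Tt:fork[blocks]; Pp:collider[blocks] ⇒ blocked
  3. Aa → Pp ← Hh — Pp:collider[blocks] ⇒ blocked
  4. Aa → Pp ← Tt → Hh — Pp:collider[blocks]; Tt:fork[blocks] ⇒ blocked
All paths are blocked; Aa ⊥ Hh | {Ss, Tt} holds.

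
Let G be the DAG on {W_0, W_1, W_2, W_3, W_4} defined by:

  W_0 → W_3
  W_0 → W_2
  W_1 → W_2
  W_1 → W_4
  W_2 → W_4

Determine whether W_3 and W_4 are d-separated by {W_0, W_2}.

Enumerating the 2 paths from W_3 to W_4 and testing each for blocking by {W_0, W_2}:
Path 1: W_3 ← W_0 → W_2 → W_4
  W_0 is a fork here and W_0 is conditioned on, so the path is blocked at W_0.
Path 2: W_3 ← W_0 → W_2 ← W_1 → W_4
  W_0 is a fork here and W_0 is conditioned on, so the path is blocked at W_0.
Every path is blocked, so W_3 and W_4 are d-separated given {W_0, W_2}.

Yes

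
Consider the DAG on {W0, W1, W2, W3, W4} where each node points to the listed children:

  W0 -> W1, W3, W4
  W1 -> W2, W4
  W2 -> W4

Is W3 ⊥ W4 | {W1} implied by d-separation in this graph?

3 paths connect W3 and W4; each must be blocked for d-separation to hold:
  1. W3 ← W0 → W4 — W0:fork[open] ⇒ active
  2. W3 ← W0 → W1 → W4 — W0:fork[open]; W1:chain[blocks] ⇒ blocked
  3. W3 ← W0 → W1 → W2 → W4 — W0:fork[open]; W1:chain[blocks]; W2:chain[open] ⇒ blocked
At least one path is unblocked, so d-separation fails.

No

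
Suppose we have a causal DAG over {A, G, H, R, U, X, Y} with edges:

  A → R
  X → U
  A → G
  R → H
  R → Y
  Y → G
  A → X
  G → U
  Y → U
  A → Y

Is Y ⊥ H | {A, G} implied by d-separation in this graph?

No

6 paths connect Y and H; each must be blocked for d-separation to hold:
Path 1: Y ← A → R → H
  A is a fork here and A is conditioned on, so the path is blocked at A.
Path 2: Y → G ← A → R → H
  A is a fork here and A is conditioned on, so the path is blocked at A.
Path 3: Y → G → U ← X ← A → R → H
  G is a chain here and G is conditioned on, so the path is blocked at G.
Path 4: Y → U ← G ← A → R → H
  U is a collider here and neither U nor any of its descendants is conditioned on, so the collider stays closed — the path is blocked at U.
Path 5: Y → U ← X ← A → R → H
  U is a collider here and neither U nor any of its descendants is conditioned on, so the collider stays closed — the path is blocked at U.
Path 6: Y ← R → H
  R is a fork and R is not conditioned on — no node blocks this path, so it is active.
Because an active path exists, Y and H are not d-separated.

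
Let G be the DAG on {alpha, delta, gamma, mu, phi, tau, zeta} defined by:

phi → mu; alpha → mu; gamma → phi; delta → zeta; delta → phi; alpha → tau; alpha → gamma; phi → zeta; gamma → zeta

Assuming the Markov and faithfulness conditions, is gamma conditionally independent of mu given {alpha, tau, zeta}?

No

There are 4 undirected paths between gamma and mu; checking each against the conditioning set {alpha, tau, zeta}:
Path 1: gamma ← alpha → mu
  alpha is a fork here and alpha is conditioned on, so the path is blocked at alpha.
Path 2: gamma → zeta ← delta → phi → mu
  zeta is a collider and zeta is conditioned on, which opens it; delta is a fork and delta is not conditioned on; phi is a chain and phi is not conditioned on — no node blocks this path, so it is active.
Path 3: gamma → zeta ← phi → mu
  zeta is a collider and zeta is conditioned on, which opens it; phi is a fork and phi is not conditioned on — no node blocks this path, so it is active.
Path 4: gamma → phi → mu
  phi is a chain and phi is not conditioned on — no node blocks this path, so it is active.
At least one path is unblocked, so d-separation fails.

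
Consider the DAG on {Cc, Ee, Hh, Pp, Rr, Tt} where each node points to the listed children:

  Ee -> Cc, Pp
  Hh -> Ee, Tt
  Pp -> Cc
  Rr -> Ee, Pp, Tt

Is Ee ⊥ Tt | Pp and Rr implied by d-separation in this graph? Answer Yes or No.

No

We examine all 4 paths between Ee and Tt:
Path 1: Ee → Pp ← Rr → Tt
  Rr is a fork here and Rr is conditioned on, so the path is blocked at Rr.
Path 2: Ee ← Hh → Tt
  Hh is a fork and Hh is not conditioned on — no node blocks this path, so it is active.
Path 3: Ee → Cc ← Pp ← Rr → Tt
  Cc is a collider here and neither Cc nor any of its descendants is conditioned on, so the collider stays closed — the path is blocked at Cc.
Path 4: Ee ← Rr → Tt
  Rr is a fork here and Rr is conditioned on, so the path is blocked at Rr.
Because an active path exists, Ee and Tt are not d-separated.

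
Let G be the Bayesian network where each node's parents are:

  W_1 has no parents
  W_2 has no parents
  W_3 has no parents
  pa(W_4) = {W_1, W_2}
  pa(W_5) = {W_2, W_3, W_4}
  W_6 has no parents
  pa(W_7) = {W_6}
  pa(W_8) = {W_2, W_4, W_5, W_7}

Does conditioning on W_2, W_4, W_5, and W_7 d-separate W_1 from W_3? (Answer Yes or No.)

Yes

We examine all 5 paths between W_1 and W_3:
Path 1: W_1 → W_4 → W_5 ← W_3
  W_4 is a chain here and W_4 is conditioned on, so the path is blocked at W_4.
Path 2: W_1 → W_4 → W_8 ← W_5 ← W_3
  W_4 is a chain here and W_4 is conditioned on, so the path is blocked at W_4.
Path 3: W_1 → W_4 → W_8 ← W_2 → W_5 ← W_3
  W_4 is a chain here and W_4 is conditioned on, so the path is blocked at W_4.
Path 4: W_1 → W_4 ← W_2 → W_5 ← W_3
  W_2 is a fork here and W_2 is conditioned on, so the path is blocked at W_2.
Path 5: W_1 → W_4 ← W_2 → W_8 ← W_5 ← W_3
  W_2 is a fork here and W_2 is conditioned on, so the path is blocked at W_2.
Every path is blocked, so W_1 and W_3 are d-separated given {W_2, W_4, W_5, W_7}.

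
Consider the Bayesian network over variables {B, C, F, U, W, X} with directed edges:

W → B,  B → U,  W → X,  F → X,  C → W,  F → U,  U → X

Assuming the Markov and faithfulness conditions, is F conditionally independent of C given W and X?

Yes

We examine all 4 paths between F and C:
Path 1: F → X ← W ← C
  W is a chain here and W is conditioned on, so the path is blocked at W.
Path 2: F → X ← U ← B ← W ← C
  W is a chain here and W is conditioned on, so the path is blocked at W.
Path 3: F → U ← B ← W ← C
  W is a chain here and W is conditioned on, so the path is blocked at W.
Path 4: F → U → X ← W ← C
  W is a chain here and W is conditioned on, so the path is blocked at W.
All paths are blocked; F ⊥ C | {W, X} holds.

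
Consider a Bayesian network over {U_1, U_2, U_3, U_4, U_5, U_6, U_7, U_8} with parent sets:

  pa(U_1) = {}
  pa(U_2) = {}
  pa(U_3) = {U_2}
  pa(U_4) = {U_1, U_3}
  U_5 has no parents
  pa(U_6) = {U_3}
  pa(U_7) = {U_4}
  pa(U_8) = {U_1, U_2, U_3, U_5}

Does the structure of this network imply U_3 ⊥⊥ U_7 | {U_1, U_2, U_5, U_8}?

No — U_3 and U_7 are not d-separated given {U_1, U_2, U_5, U_8}.

Enumerating the 3 paths from U_3 to U_7 and testing each for blocking by {U_1, U_2, U_5, U_8}:
Path 1: U_3 → U_8 ← U_1 → U_4 → U_7
  U_1 is a fork here and U_1 is conditioned on, so the path is blocked at U_1.
Path 2: U_3 → U_4 → U_7
  U_4 is a chain and U_4 is not conditioned on — no node blocks this path, so it is active.
Path 3: U_3 ← U_2 → U_8 ← U_1 → U_4 → U_7
  U_2 is a fork here and U_2 is conditioned on, so the path is blocked at U_2.
Because an active path exists, U_3 and U_7 are not d-separated.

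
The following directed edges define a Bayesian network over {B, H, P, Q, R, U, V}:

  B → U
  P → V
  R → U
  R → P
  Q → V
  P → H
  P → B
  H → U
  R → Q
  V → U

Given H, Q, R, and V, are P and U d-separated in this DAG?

No — P and U are not d-separated given {H, Q, R, V}.

There are 6 undirected paths between P and U; checking each against the conditioning set {H, Q, R, V}:
Path 1: P → H → U
  H is a chain here and H is conditioned on, so the path is blocked at H.
Path 2: P → V ← Q ← R → U
  Q is a chain here and Q is conditioned on, so the path is blocked at Q.
Path 3: P → V → U
  V is a chain here and V is conditioned on, so the path is blocked at V.
Path 4: P ← R → Q → V → U
  R is a fork here and R is conditioned on, so the path is blocked at R.
Path 5: P ← R → U
  R is a fork here and R is conditioned on, so the path is blocked at R.
Path 6: P → B → U
  B is a chain and B is not conditioned on — no node blocks this path, so it is active.
Because an active path exists, P and U are not d-separated.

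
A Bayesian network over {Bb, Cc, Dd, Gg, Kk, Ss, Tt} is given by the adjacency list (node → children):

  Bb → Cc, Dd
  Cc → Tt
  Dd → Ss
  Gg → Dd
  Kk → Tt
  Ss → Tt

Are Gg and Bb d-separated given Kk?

Yes

Enumerating the 2 paths from Gg to Bb and testing each for blocking by {Kk}:
Path 1: Gg → Dd → Ss → Tt ← Cc ← Bb
  Tt is a collider here and neither Tt nor any of its descendants is conditioned on, so the collider stays closed — the path is blocked at Tt.
Path 2: Gg → Dd ← Bb
  Dd is a collider here and neither Dd nor any of its descendants is conditioned on, so the collider stays closed — the path is blocked at Dd.
Every path is blocked, so Gg and Bb are d-separated given {Kk}.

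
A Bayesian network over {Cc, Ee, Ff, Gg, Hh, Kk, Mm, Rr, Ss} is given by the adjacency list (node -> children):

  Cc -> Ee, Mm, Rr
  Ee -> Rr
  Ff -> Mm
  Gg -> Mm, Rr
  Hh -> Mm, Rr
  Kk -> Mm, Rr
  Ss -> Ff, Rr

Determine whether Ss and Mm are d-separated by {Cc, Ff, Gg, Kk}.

Enumerating the 6 paths from Ss to Mm and testing each for blocking by {Cc, Ff, Gg, Kk}:
  1. Ss → Ff → Mm — Ff:chain[blocks] ⇒ blocked
  2. Ss → Rr ← Kk → Mm — Rr:collider[blocks]; Kk:fork[blocks] ⇒ blocked
  3. Ss → Rr ← Gg → Mm — Rr:collider[blocks]; Gg:fork[blocks] ⇒ blocked
  4. Ss → Rr ← Hh → Mm — Rr:collider[blocks]; Hh:fork[open] ⇒ blocked
  5. Ss → Rr ← Cc → Mm — Rr:collider[blocks]; Cc:fork[blocks] ⇒ blocked
  6. Ss → Rr ← Ee ← Cc → Mm — Rr:collider[blocks]; Ee:chain[open]; Cc:fork[blocks] ⇒ blocked
Every path is blocked, so Ss and Mm are d-separated given {Cc, Ff, Gg, Kk}.

Yes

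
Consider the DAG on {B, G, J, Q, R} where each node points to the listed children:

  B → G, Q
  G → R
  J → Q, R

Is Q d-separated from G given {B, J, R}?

2 paths connect Q and G; each must be blocked for d-separation to hold:
Path 1: Q ← J → R ← G
  J is a fork here and J is conditioned on, so the path is blocked at J.
Path 2: Q ← B → G
  B is a fork here and B is conditioned on, so the path is blocked at B.
All paths are blocked; Q ⊥ G | {B, J, R} holds.

Yes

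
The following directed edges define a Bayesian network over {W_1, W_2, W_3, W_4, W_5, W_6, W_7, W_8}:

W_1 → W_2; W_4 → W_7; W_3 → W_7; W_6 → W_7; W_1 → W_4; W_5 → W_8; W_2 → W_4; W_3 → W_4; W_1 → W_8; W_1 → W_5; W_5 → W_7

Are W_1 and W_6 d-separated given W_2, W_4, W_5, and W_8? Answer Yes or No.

Yes

Enumerating the 6 paths from W_1 to W_6 and testing each for blocking by {W_2, W_4, W_5, W_8}:
Path 1: W_1 → W_2 → W_4 ← W_3 → W_7 ← W_6
  W_2 is a chain here and W_2 is conditioned on, so the path is blocked at W_2.
Path 2: W_1 → W_2 → W_4 → W_7 ← W_6
  W_2 is a chain here and W_2 is conditioned on, so the path is blocked at W_2.
Path 3: W_1 → W_8 ← W_5 → W_7 ← W_6
  W_5 is a fork here and W_5 is conditioned on, so the path is blocked at W_5.
Path 4: W_1 → W_5 → W_7 ← W_6
  W_5 is a chain here and W_5 is conditioned on, so the path is blocked at W_5.
Path 5: W_1 → W_4 ← W_3 → W_7 ← W_6
  W_7 is a collider here and neither W_7 nor any of its descendants is conditioned on, so the collider stays closed — the path is blocked at W_7.
Path 6: W_1 → W_4 → W_7 ← W_6
  W_4 is a chain here and W_4 is conditioned on, so the path is blocked at W_4.
All paths are blocked; W_1 ⊥ W_6 | {W_2, W_4, W_5, W_8} holds.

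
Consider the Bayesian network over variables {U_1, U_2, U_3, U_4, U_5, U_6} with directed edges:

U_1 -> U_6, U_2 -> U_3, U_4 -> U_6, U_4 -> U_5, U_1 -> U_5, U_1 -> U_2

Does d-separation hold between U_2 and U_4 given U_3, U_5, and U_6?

2 paths connect U_2 and U_4; each must be blocked for d-separation to hold:
Path 1: U_2 ← U_1 → U_6 ← U_4
  U_1 is a fork and U_1 is not conditioned on; U_6 is a collider and U_6 is conditioned on, which opens it — no node blocks this path, so it is active.
Path 2: U_2 ← U_1 → U_5 ← U_4
  U_1 is a fork and U_1 is not conditioned on; U_5 is a collider and U_5 is conditioned on, which opens it — no node blocks this path, so it is active.
Since the path U_2 ← U_1 → U_6 ← U_4 is active, U_2 and U_4 are not d-separated given {U_3, U_5, U_6}.

No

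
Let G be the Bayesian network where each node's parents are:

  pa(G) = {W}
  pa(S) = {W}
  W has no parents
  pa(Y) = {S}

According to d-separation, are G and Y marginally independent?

There is one path between G and Y:
  1. G ← W → S → Y — W:fork[open]; S:chain[open] ⇒ active
Because an active path exists, G and Y are not d-separated.

No — G and Y are not d-separated given ∅.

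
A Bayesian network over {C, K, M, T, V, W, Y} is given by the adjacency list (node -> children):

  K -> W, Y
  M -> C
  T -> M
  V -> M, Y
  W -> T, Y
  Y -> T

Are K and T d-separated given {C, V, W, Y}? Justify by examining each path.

Yes

We examine all 6 paths between K and T:
  1. K → Y → T — Y:chain[blocks] ⇒ blocked
  2. K → Y ← W → T — Y:collider[open]; W:fork[blocks] ⇒ blocked
  3. K → Y ← V → M ← T — Y:collider[open]; V:fork[blocks]; M:collider[open] ⇒ blocked
  4. K → W → T — W:chain[blocks] ⇒ blocked
  5. K → W → Y → T — W:chain[blocks]; Y:chain[blocks] ⇒ blocked
  6. K → W → Y ← V → M ← T — W:chain[blocks]; Y:collider[open]; V:fork[blocks]; M:collider[open] ⇒ blocked
Every path is blocked, so K and T are d-separated given {C, V, W, Y}.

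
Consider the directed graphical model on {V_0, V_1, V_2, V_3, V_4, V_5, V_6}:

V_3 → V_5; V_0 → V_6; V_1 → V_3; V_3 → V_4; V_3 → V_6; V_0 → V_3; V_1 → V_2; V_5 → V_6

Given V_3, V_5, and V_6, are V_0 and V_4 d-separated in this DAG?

There are 3 undirected paths between V_0 and V_4; checking each against the conditioning set {V_3, V_5, V_6}:
Path 1: V_0 → V_6 ← V_5 ← V_3 → V_4
  V_5 is a chain here and V_5 is conditioned on, so the path is blocked at V_5.
Path 2: V_0 → V_6 ← V_3 → V_4
  V_3 is a fork here and V_3 is conditioned on, so the path is blocked at V_3.
Path 3: V_0 → V_3 → V_4
  V_3 is a chain here and V_3 is conditioned on, so the path is blocked at V_3.
All paths are blocked; V_0 ⊥ V_4 | {V_3, V_5, V_6} holds.

Yes — V_0 and V_4 are d-separated given {V_3, V_5, V_6}.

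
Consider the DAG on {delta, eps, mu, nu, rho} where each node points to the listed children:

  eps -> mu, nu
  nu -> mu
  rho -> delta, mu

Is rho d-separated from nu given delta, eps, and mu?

2 paths connect rho and nu; each must be blocked for d-separation to hold:
Path 1: rho → mu ← nu
  mu is a collider and mu is conditioned on, which opens it — no node blocks this path, so it is active.
Path 2: rho → mu ← eps → nu
  eps is a fork here and eps is conditioned on, so the path is blocked at eps.
At least one path is unblocked, so d-separation fails.

No — rho and nu are not d-separated given {delta, eps, mu}.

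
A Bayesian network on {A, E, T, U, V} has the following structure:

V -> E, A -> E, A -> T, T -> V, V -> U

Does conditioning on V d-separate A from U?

Yes — A and U are d-separated given {V}.

We examine all 2 paths between A and U:
Path 1: A → E ← V → U
  E is a collider here and neither E nor any of its descendants is conditioned on, so the collider stays closed — the path is blocked at E.
Path 2: A → T → V → U
  V is a chain here and V is conditioned on, so the path is blocked at V.
Every path is blocked, so A and U are d-separated given {V}.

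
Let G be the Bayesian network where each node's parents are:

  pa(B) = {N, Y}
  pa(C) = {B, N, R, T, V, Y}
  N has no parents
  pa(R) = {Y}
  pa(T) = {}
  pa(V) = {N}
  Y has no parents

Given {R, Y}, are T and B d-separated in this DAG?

Enumerating the 5 paths from T to B and testing each for blocking by {R, Y}:
Path 1: T → C ← B
  C is a collider here and neither C nor any of its descendants is conditioned on, so the collider stays closed — the path is blocked at C.
Path 2: T → C ← R ← Y → B
  C is a collider here and neither C nor any of its descendants is conditioned on, so the collider stays closed — the path is blocked at C.
Path 3: T → C ← V ← N → B
  C is a collider here and neither C nor any of its descendants is conditioned on, so the collider stays closed — the path is blocked at C.
Path 4: T → C ← N → B
  C is a collider here and neither C nor any of its descendants is conditioned on, so the collider stays closed — the path is blocked at C.
Path 5: T → C ← Y → B
  C is a collider here and neither C nor any of its descendants is conditioned on, so the collider stays closed — the path is blocked at C.
All paths are blocked; T ⊥ B | {R, Y} holds.

Yes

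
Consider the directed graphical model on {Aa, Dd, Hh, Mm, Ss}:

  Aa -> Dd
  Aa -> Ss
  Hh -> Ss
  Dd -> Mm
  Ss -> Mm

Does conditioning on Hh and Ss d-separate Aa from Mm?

No

We examine all 2 paths between Aa and Mm:
  1. Aa → Dd → Mm — Dd:chain[open] ⇒ active
  2. Aa → Ss → Mm — Ss:chain[blocks] ⇒ blocked
Since the path Aa → Dd → Mm is active, Aa and Mm are not d-separated given {Hh, Ss}.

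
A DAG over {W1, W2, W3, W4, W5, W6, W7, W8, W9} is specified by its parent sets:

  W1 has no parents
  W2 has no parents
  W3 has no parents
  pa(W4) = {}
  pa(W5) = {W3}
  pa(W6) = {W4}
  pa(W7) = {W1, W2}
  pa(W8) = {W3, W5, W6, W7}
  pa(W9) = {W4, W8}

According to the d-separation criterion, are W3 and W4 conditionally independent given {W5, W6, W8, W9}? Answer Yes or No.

Yes

There are 4 undirected paths between W3 and W4; checking each against the conditioning set {W5, W6, W8, W9}:
  1. W3 → W5 → W8 → W9 ← W4 — W5:chain[blocks]; W8:chain[blocks]; W9:collider[open] ⇒ blocked
  2. W3 → W5 → W8 ← W6 ← W4 — W5:chain[blocks]; W8:collider[open]; W6:chain[blocks] ⇒ blocked
  3. W3 → W8 → W9 ← W4 — W8:chain[blocks]; W9:collider[open] ⇒ blocked
  4. W3 → W8 ← W6 ← W4 — W8:collider[open]; W6:chain[blocks] ⇒ blocked
Every path is blocked, so W3 and W4 are d-separated given {W5, W6, W8, W9}.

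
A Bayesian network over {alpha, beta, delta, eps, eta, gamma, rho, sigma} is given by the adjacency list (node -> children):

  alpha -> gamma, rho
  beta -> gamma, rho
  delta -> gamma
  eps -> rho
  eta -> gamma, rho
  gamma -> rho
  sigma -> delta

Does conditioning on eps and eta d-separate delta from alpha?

Yes

4 paths connect delta and alpha; each must be blocked for d-separation to hold:
Path 1: delta → gamma → rho ← alpha
  rho is a collider here and neither rho nor any of its descendants is conditioned on, so the collider stays closed — the path is blocked at rho.
Path 2: delta → gamma ← eta → rho ← alpha
  gamma is a collider here and neither gamma nor any of its descendants is conditioned on, so the collider stays closed — the path is blocked at gamma.
Path 3: delta → gamma ← alpha
  gamma is a collider here and neither gamma nor any of its descendants is conditioned on, so the collider stays closed — the path is blocked at gamma.
Path 4: delta → gamma ← beta → rho ← alpha
  gamma is a collider here and neither gamma nor any of its descendants is conditioned on, so the collider stays closed — the path is blocked at gamma.
Since every path is blocked, d-separation holds.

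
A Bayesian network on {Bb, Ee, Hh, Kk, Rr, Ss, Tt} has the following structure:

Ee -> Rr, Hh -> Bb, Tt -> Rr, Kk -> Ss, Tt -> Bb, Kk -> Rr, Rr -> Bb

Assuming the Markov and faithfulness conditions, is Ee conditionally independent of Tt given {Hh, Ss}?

Yes

There are 2 undirected paths between Ee and Tt; checking each against the conditioning set {Hh, Ss}:
Path 1: Ee → Rr ← Tt
  Rr is a collider here and neither Rr nor any of its descendants is conditioned on, so the collider stays closed — the path is blocked at Rr.
Path 2: Ee → Rr → Bb ← Tt
  Bb is a collider here and neither Bb nor any of its descendants is conditioned on, so the collider stays closed — the path is blocked at Bb.
Every path is blocked, so Ee and Tt are d-separated given {Hh, Ss}.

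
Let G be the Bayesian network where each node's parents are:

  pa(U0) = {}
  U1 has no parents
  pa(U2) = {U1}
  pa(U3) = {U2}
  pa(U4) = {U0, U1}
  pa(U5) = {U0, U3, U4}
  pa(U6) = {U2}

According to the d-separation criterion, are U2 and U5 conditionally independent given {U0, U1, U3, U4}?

Yes — U2 and U5 are d-separated given {U0, U1, U3, U4}.

Enumerating the 3 paths from U2 to U5 and testing each for blocking by {U0, U1, U3, U4}:
  1. U2 → U3 → U5 — U3:chain[blocks] ⇒ blocked
  2. U2 ← U1 → U4 ← U0 → U5 — U1:fork[blocks]; U4:collider[open]; U0:fork[blocks] ⇒ blocked
  3. U2 ← U1 → U4 → U5 — U1:fork[blocks]; U4:chain[blocks] ⇒ blocked
Since every path is blocked, d-separation holds.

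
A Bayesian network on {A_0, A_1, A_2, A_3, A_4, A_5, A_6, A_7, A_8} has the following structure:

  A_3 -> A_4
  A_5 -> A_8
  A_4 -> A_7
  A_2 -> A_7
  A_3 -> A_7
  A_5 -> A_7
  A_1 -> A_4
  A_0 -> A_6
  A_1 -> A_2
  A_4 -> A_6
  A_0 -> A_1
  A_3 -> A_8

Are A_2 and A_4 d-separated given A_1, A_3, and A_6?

Yes

There are 5 undirected paths between A_2 and A_4; checking each against the conditioning set {A_1, A_3, A_6}:
Path 1: A_2 → A_7 ← A_5 → A_8 ← A_3 → A_4
  A_7 is a collider here and neither A_7 nor any of its descendants is conditioned on, so the collider stays closed — the path is blocked at A_7.
Path 2: A_2 → A_7 ← A_4
  A_7 is a collider here and neither A_7 nor any of its descendants is conditioned on, so the collider stays closed — the path is blocked at A_7.
Path 3: A_2 → A_7 ← A_3 → A_4
  A_7 is a collider here and neither A_7 nor any of its descendants is conditioned on, so the collider stays closed — the path is blocked at A_7.
Path 4: A_2 ← A_1 → A_4
  A_1 is a fork here and A_1 is conditioned on, so the path is blocked at A_1.
Path 5: A_2 ← A_1 ← A_0 → A_6 ← A_4
  A_1 is a chain here and A_1 is conditioned on, so the path is blocked at A_1.
All paths are blocked; A_2 ⊥ A_4 | {A_1, A_3, A_6} holds.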